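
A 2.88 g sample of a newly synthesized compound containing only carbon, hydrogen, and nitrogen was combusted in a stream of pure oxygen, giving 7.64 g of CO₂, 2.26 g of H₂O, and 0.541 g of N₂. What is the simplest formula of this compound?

C9H13N2

mol C = 7.64 g CO₂ ÷ 44.009 g/mol = 0.1736 mol
mol H = 2 × 2.26 g H₂O ÷ 18.015 g/mol = 0.2509 mol
mol N = 2 × 0.541 g N₂ ÷ 28.014 g/mol = 0.03862 mol
Divide by the smallest (0.03862 mol): C 4.495, H 6.496, N 1.000
Multiplying each by 2 gives whole numbers: C 8.99, H 12.99, N 2.00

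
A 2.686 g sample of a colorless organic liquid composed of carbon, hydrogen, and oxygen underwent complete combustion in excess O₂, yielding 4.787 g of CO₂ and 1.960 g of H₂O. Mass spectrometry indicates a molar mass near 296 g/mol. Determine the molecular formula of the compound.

mol C = 4.787 g CO₂ ÷ 44.009 g/mol = 0.10877 mol
mol H = 2 × 1.960 g H₂O ÷ 18.015 g/mol = 0.21760 mol
mass O = 2.686 − (1.3065 + 0.21934) = 1.1602 g → mol O = 1.1602 ÷ 15.999 = 0.072516 mol
Divide by the smallest (0.072516 mol): C 1.500, H 3.001, O 1.000
Multiplying each by 2 gives whole numbers: C 3.00, H 6.00, O 2.00
Empirical formula: C3H6O2
Empirical-formula mass = 74.08 g/mol; 296 ÷ 74.08 ≈ 4, so the molecular formula is C12H24O8.

C12H24O8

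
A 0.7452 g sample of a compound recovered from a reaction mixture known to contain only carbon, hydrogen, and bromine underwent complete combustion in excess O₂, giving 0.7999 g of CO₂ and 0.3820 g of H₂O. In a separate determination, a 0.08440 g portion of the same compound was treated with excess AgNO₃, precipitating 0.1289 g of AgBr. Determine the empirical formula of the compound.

C3H7Br

mol C = 0.7999 g CO₂ ÷ 44.009 g/mol = 0.018176 mol
mol H = 2 × 0.3820 g H₂O ÷ 18.015 g/mol = 0.042409 mol
From the AgBr data: mol Br per gram of compound = (0.1289 ÷ 187.772) ÷ 0.08440 = 0.0081335 mol/g, so in the 0.7452 g combustion sample mol Br = 0.0060611 mol
Divide by the smallest (0.0060611 mol): C 2.999, H 6.997, Br 1.000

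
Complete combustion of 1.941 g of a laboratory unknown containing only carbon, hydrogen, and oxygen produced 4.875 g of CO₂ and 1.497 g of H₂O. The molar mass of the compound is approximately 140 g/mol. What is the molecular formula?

C8H12O2

mol C = 4.875 g CO₂ ÷ 44.009 g/mol = 0.11077 mol
mol H = 2 × 1.497 g H₂O ÷ 18.015 g/mol = 0.16619 mol
mass O = 1.941 − (1.3305 + 0.16752) = 0.44298 g → mol O = 0.44298 ÷ 15.999 = 0.027688 mol
Divide by the smallest (0.027688 mol): C 4.001, H 6.002, O 1.000
Empirical formula: C4H6O
Empirical-formula mass = 70.09 g/mol; 140 ÷ 70.09 ≈ 2, so the molecular formula is C8H12O2.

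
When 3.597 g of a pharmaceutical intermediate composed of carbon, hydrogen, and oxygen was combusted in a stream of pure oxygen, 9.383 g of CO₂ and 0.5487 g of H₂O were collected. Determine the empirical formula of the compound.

mol C = 9.383 g CO₂ ÷ 44.009 g/mol = 0.21321 mol
mol H = 2 × 0.5487 g H₂O ÷ 18.015 g/mol = 0.060916 mol
mass O = 3.597 − (2.5608 + 0.061403) = 0.97477 g → mol O = 0.97477 ÷ 15.999 = 0.060927 mol
Divide by the smallest (0.060916 mol): C 3.500, H 1.000, O 1.000
Multiplying each by 2 gives whole numbers: C 7.00, H 2.00, O 2.00

C7H2O2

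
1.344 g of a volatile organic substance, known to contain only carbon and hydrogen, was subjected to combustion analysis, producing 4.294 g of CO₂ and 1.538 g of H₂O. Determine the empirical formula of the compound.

C4H7

mol C = 4.294 g CO₂ ÷ 44.009 g/mol = 0.097571 mol
mol H = 2 × 1.538 g H₂O ÷ 18.015 g/mol = 0.17075 mol
Divide by the smallest (0.097571 mol): C 1.000, H 1.750
Multiplying each by 4 gives whole numbers: C 4.00, H 7.00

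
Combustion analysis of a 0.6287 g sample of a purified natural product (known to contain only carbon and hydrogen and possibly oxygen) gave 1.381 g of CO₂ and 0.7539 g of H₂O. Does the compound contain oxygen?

yes

mol C = 1.381 g CO₂ ÷ 44.009 g/mol = 0.031380 mol
mol H = 2 × 0.7539 g H₂O ÷ 18.015 g/mol = 0.083697 mol
C and H account for only 0.46127 g of the 0.6287 g sample; the remaining 0.16743 g must be oxygen.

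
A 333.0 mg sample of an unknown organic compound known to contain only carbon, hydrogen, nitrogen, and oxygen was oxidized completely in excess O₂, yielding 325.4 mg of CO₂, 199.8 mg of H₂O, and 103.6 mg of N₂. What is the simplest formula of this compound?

mol C = 0.3254 g CO₂ ÷ 44.009 g/mol = 0.0073939 mol
mol H = 2 × 0.1998 g H₂O ÷ 18.015 g/mol = 0.022182 mol
mol N = 2 × 0.1036 g N₂ ÷ 28.014 g/mol = 0.0073963 mol
mass O = 0.3330 − (0.088809 + 0.022359 + 0.10360) = 0.11823 g → mol O = 0.11823 ÷ 15.999 = 0.0073900 mol
Divide by the smallest (0.0073900 mol): C 1.001, H 3.002, N 1.001, O 1.000

CH3NO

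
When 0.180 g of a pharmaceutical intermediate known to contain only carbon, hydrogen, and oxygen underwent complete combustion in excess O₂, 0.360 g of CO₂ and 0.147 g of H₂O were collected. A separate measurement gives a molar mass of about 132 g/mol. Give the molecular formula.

mol C = 0.360 g CO₂ ÷ 44.009 g/mol = 0.008180 mol
mol H = 2 × 0.147 g H₂O ÷ 18.015 g/mol = 0.01632 mol
mass O = 0.180 − (0.09825 + 0.01645) = 0.06530 g → mol O = 0.06530 ÷ 15.999 = 0.004081 mol
Divide by the smallest (0.004081 mol): C 2.004, H 3.999, O 1.000
Empirical formula: C2H4O
Empirical-formula mass = 44.05 g/mol; 132 ÷ 44.05 ≈ 3, so the molecular formula is C6H12O3.

C6H12O3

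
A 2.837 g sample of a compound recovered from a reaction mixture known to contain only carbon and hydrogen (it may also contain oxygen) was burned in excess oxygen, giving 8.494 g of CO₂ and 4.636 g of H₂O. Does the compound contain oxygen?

mol C = 8.494 g CO₂ ÷ 44.009 g/mol = 0.19301 mol
mol H = 2 × 4.636 g H₂O ÷ 18.015 g/mol = 0.51468 mol
C and H together account for 2.8370 g — essentially the entire 2.837 g sample — so the compound contains no oxygen.

no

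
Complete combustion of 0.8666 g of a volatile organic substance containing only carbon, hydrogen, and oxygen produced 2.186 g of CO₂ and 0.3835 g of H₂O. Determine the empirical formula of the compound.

C7H6O2

mol C = 2.186 g CO₂ ÷ 44.009 g/mol = 0.049672 mol
mol H = 2 × 0.3835 g H₂O ÷ 18.015 g/mol = 0.042576 mol
mass O = 0.8666 − (0.59661 + 0.042916) = 0.22708 g → mol O = 0.22708 ÷ 15.999 = 0.014193 mol
Divide by the smallest (0.014193 mol): C 3.500, H 3.000, O 1.000
Multiplying each by 2 gives whole numbers: C 7.00, H 6.00, O 2.00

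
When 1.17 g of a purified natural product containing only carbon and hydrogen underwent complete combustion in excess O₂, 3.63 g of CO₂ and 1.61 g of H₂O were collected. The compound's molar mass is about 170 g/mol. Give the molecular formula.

C12H26

mol C = 3.63 g CO₂ ÷ 44.009 g/mol = 0.08248 mol
mol H = 2 × 1.61 g H₂O ÷ 18.015 g/mol = 0.1787 mol
Divide by the smallest (0.08248 mol): C 1.000, H 2.167
Multiplying each by 6 gives whole numbers: C 6.00, H 13.00
Empirical formula: C6H13
Empirical-formula mass = 85.17 g/mol; 170 ÷ 85.17 ≈ 2, so the molecular formula is C12H26.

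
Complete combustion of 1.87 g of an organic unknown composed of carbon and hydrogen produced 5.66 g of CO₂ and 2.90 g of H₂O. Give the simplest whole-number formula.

C2H5

mol C = 5.66 g CO₂ ÷ 44.009 g/mol = 0.1286 mol
mol H = 2 × 2.90 g H₂O ÷ 18.015 g/mol = 0.3220 mol
Divide by the smallest (0.1286 mol): C 1.000, H 2.503
Multiplying each by 2 gives whole numbers: C 2.00, H 5.01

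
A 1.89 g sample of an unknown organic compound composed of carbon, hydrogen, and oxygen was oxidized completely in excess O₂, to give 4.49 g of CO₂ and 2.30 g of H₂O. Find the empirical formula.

mol C = 4.49 g CO₂ ÷ 44.009 g/mol = 0.1020 mol
mol H = 2 × 2.30 g H₂O ÷ 18.015 g/mol = 0.2553 mol
mass O = 1.89 − (1.225 + 0.2574) = 0.4072 g → mol O = 0.4072 ÷ 15.999 = 0.02545 mol
Divide by the smallest (0.02545 mol): C 4.009, H 10.033, O 1.000

C4H10O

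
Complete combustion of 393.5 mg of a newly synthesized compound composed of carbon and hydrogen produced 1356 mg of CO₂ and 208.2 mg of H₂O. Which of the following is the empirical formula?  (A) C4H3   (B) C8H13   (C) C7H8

(A) C4H3

mol C = 1.356 g CO₂ ÷ 44.009 g/mol = 0.030812 mol
mol H = 2 × 0.2082 g H₂O ÷ 18.015 g/mol = 0.023114 mol
Divide by the smallest (0.023114 mol): C 1.333, H 1.000
Multiplying each by 3 gives whole numbers: C 4.00, H 3.00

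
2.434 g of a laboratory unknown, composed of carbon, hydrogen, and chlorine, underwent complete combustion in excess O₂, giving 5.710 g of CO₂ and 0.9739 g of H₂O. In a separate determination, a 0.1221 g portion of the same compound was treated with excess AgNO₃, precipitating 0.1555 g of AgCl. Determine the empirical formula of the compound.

C6H5Cl

mol C = 5.710 g CO₂ ÷ 44.009 g/mol = 0.12975 mol
mol H = 2 × 0.9739 g H₂O ÷ 18.015 g/mol = 0.10812 mol
From the AgCl data: mol Cl per gram of compound = (0.1555 ÷ 143.318) ÷ 0.1221 = 0.0088862 mol/g, so in the 2.434 g combustion sample mol Cl = 0.021629 mol
Divide by the smallest (0.021629 mol): C 5.999, H 4.999, Cl 1.000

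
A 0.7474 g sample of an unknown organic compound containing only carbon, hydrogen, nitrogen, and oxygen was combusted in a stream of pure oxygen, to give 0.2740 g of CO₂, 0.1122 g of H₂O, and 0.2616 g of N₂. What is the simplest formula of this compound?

mol C = 0.2740 g CO₂ ÷ 44.009 g/mol = 0.0062260 mol
mol H = 2 × 0.1122 g H₂O ÷ 18.015 g/mol = 0.012456 mol
mol N = 2 × 0.2616 g N₂ ÷ 28.014 g/mol = 0.018676 mol
mass O = 0.7474 − (0.074780 + 0.012556 + 0.26160) = 0.39846 g → mol O = 0.39846 ÷ 15.999 = 0.024906 mol
Divide by the smallest (0.0062260 mol): C 1.000, H 2.001, N 3.000, O 4.000

CH2N3O4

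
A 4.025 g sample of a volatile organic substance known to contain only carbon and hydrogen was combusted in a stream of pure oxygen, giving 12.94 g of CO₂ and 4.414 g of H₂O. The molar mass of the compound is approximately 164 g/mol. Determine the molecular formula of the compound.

mol C = 12.94 g CO₂ ÷ 44.009 g/mol = 0.29403 mol
mol H = 2 × 4.414 g H₂O ÷ 18.015 g/mol = 0.49004 mol
Divide by the smallest (0.29403 mol): C 1.000, H 1.667
Multiplying each by 3 gives whole numbers: C 3.00, H 5.00
Empirical formula: C3H5
Empirical-formula mass = 41.07 g/mol; 164 ÷ 41.07 ≈ 4, so the molecular formula is C12H20.

C12H20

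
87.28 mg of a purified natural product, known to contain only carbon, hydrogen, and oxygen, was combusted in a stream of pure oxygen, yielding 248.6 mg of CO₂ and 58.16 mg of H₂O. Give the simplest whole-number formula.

C7H8O

mol C = 0.2486 g CO₂ ÷ 44.009 g/mol = 0.0056488 mol
mol H = 2 × 0.05816 g H₂O ÷ 18.015 g/mol = 0.0064568 mol
mass O = 0.08728 − (0.067848 + 0.0065085) = 0.012923 g → mol O = 0.012923 ÷ 15.999 = 0.00080775 mol
Divide by the smallest (0.00080775 mol): C 6.993, H 7.994, O 1.000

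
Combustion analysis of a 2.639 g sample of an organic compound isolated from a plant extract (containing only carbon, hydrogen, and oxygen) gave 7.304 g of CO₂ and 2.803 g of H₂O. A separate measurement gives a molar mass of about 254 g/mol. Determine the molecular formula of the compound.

C16H30O2

mol C = 7.304 g CO₂ ÷ 44.009 g/mol = 0.16597 mol
mol H = 2 × 2.803 g H₂O ÷ 18.015 g/mol = 0.31119 mol
mass O = 2.639 − (1.9934 + 0.31367) = 0.33191 g → mol O = 0.33191 ÷ 15.999 = 0.020745 mol
Divide by the smallest (0.020745 mol): C 8.000, H 15.000, O 1.000
Empirical formula: C8H15O
Empirical-formula mass = 127.21 g/mol; 254 ÷ 127.21 ≈ 2, so the molecular formula is C16H30O2.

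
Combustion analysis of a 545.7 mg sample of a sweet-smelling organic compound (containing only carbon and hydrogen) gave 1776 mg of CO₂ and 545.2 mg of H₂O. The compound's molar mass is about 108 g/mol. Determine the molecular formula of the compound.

C8H12

mol C = 1.776 g CO₂ ÷ 44.009 g/mol = 0.040355 mol
mol H = 2 × 0.5452 g H₂O ÷ 18.015 g/mol = 0.060527 mol
Divide by the smallest (0.040355 mol): C 1.000, H 1.500
Multiplying each by 2 gives whole numbers: C 2.00, H 3.00
Empirical formula: C2H3
Empirical-formula mass = 27.05 g/mol; 108 ÷ 27.05 ≈ 4, so the molecular formula is C8H12.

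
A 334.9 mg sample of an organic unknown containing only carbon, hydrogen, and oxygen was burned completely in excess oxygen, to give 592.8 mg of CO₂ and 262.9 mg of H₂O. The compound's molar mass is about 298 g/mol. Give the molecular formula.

mol C = 0.5928 g CO₂ ÷ 44.009 g/mol = 0.013470 mol
mol H = 2 × 0.2629 g H₂O ÷ 18.015 g/mol = 0.029187 mol
mass O = 0.3349 − (0.16179 + 0.029420) = 0.14369 g → mol O = 0.14369 ÷ 15.999 = 0.0089813 mol
Divide by the smallest (0.0089813 mol): C 1.500, H 3.250, O 1.000
Multiplying each by 4 gives whole numbers: C 6.00, H 13.00, O 4.00
Empirical formula: C6H13O4
Empirical-formula mass = 149.17 g/mol; 298 ÷ 149.17 ≈ 2, so the molecular formula is C12H26O8.

C12H26O8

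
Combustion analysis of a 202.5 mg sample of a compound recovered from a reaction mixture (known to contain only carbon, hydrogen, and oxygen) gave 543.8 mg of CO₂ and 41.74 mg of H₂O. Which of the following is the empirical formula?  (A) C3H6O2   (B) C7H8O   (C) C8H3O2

mol C = 0.5438 g CO₂ ÷ 44.009 g/mol = 0.012357 mol
mol H = 2 × 0.04174 g H₂O ÷ 18.015 g/mol = 0.0046339 mol
mass O = 0.2025 − (0.14841 + 0.0046710) = 0.049414 g → mol O = 0.049414 ÷ 15.999 = 0.0030886 mol
Divide by the smallest (0.0030886 mol): C 4.001, H 1.500, O 1.000
Multiplying each by 2 gives whole numbers: C 8.00, H 3.00, O 2.00

(C) C8H3O2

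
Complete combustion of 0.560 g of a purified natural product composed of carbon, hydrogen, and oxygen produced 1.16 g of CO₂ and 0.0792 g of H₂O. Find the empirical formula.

C9H3O5

mol C = 1.16 g CO₂ ÷ 44.009 g/mol = 0.02636 mol
mol H = 2 × 0.0792 g H₂O ÷ 18.015 g/mol = 0.008793 mol
mass O = 0.560 − (0.3166 + 0.008863) = 0.2345 g → mol O = 0.2345 ÷ 15.999 = 0.01466 mol
Divide by the smallest (0.008793 mol): C 2.998, H 1.000, O 1.667
Multiplying each by 3 gives whole numbers: C 8.99, H 3.00, O 5.00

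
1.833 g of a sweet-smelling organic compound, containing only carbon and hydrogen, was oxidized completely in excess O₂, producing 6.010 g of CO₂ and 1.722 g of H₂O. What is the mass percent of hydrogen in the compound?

10.51%

mol C = 6.010 g CO₂ ÷ 44.009 g/mol = 0.13656 mol
mol H = 2 × 1.722 g H₂O ÷ 18.015 g/mol = 0.19117 mol
mass % H = 0.19270 g ÷ 1.833 g × 100%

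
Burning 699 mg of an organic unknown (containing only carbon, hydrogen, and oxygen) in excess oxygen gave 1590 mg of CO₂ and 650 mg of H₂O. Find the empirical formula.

C3H6O

mol C = 1.59 g CO₂ ÷ 44.009 g/mol = 0.03613 mol
mol H = 2 × 0.650 g H₂O ÷ 18.015 g/mol = 0.07216 mol
mass O = 0.699 − (0.4339 + 0.07274) = 0.1923 g → mol O = 0.1923 ÷ 15.999 = 0.01202 mol
Divide by the smallest (0.01202 mol): C 3.006, H 6.003, O 1.000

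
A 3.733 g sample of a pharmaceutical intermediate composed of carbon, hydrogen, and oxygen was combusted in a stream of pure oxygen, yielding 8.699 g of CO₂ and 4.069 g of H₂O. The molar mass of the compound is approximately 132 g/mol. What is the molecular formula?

C7H16O2

mol C = 8.699 g CO₂ ÷ 44.009 g/mol = 0.19766 mol
mol H = 2 × 4.069 g H₂O ÷ 18.015 g/mol = 0.45173 mol
mass O = 3.733 − (2.3741 + 0.45535) = 0.90351 g → mol O = 0.90351 ÷ 15.999 = 0.056473 mol
Divide by the smallest (0.056473 mol): C 3.500, H 7.999, O 1.000
Multiplying each by 2 gives whole numbers: C 7.00, H 16.00, O 2.00
Empirical formula: C7H16O2
Empirical-formula mass = 132.20 g/mol; 132 ÷ 132.20 ≈ 1, so the molecular formula is C7H16O2.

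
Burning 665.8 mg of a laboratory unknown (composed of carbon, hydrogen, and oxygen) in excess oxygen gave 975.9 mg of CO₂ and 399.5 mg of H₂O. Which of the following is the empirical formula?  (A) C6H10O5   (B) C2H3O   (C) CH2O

(C) CH2O

mol C = 0.9759 g CO₂ ÷ 44.009 g/mol = 0.022175 mol
mol H = 2 × 0.3995 g H₂O ÷ 18.015 g/mol = 0.044352 mol
mass O = 0.6658 − (0.26634 + 0.044707) = 0.35475 g → mol O = 0.35475 ÷ 15.999 = 0.022173 mol
Divide by the smallest (0.022173 mol): C 1.000, H 2.000, O 1.000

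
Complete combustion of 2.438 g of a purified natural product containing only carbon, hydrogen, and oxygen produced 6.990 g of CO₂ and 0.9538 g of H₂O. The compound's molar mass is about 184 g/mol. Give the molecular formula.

mol C = 6.990 g CO₂ ÷ 44.009 g/mol = 0.15883 mol
mol H = 2 × 0.9538 g H₂O ÷ 18.015 g/mol = 0.10589 mol
mass O = 2.438 − (1.9077 + 0.10674) = 0.42354 g → mol O = 0.42354 ÷ 15.999 = 0.026473 mol
Divide by the smallest (0.026473 mol): C 6.000, H 4.000, O 1.000
Empirical formula: C6H4O
Empirical-formula mass = 92.10 g/mol; 184 ÷ 92.10 ≈ 2, so the molecular formula is C12H8O2.

C12H8O2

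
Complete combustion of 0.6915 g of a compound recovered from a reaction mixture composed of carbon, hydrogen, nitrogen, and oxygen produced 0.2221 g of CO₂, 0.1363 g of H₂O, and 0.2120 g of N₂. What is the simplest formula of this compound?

mol C = 0.2221 g CO₂ ÷ 44.009 g/mol = 0.0050467 mol
mol H = 2 × 0.1363 g H₂O ÷ 18.015 g/mol = 0.015132 mol
mol N = 2 × 0.2120 g N₂ ÷ 28.014 g/mol = 0.015135 mol
mass O = 0.6915 − (0.060616 + 0.015253 + 0.21200) = 0.40363 g → mol O = 0.40363 ÷ 15.999 = 0.025229 mol
Divide by the smallest (0.0050467 mol): C 1.000, H 2.998, N 2.999, O 4.999

CH3N3O5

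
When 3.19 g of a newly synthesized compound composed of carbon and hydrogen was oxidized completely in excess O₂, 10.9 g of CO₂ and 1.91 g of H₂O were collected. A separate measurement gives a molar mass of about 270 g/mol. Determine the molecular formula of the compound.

mol C = 10.9 g CO₂ ÷ 44.009 g/mol = 0.2477 mol
mol H = 2 × 1.91 g H₂O ÷ 18.015 g/mol = 0.2120 mol
Divide by the smallest (0.2120 mol): C 1.168, H 1.000
Multiplying each by 6 gives whole numbers: C 7.01, H 6.00
Empirical formula: C7H6
Empirical-formula mass = 90.12 g/mol; 270 ÷ 90.12 ≈ 3, so the molecular formula is C21H18.

C21H18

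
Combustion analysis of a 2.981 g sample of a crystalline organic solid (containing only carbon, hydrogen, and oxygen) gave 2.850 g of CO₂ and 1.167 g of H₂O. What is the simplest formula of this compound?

mol C = 2.850 g CO₂ ÷ 44.009 g/mol = 0.064759 mol
mol H = 2 × 1.167 g H₂O ÷ 18.015 g/mol = 0.12956 mol
mass O = 2.981 − (0.77783 + 0.13060) = 2.0726 g → mol O = 2.0726 ÷ 15.999 = 0.12954 mol
Divide by the smallest (0.064759 mol): C 1.000, H 2.001, O 2.000

CH2O2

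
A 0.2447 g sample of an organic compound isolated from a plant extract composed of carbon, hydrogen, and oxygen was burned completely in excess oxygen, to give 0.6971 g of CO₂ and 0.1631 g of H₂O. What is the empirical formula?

mol C = 0.6971 g CO₂ ÷ 44.009 g/mol = 0.015840 mol
mol H = 2 × 0.1631 g H₂O ÷ 18.015 g/mol = 0.018107 mol
mass O = 0.2447 − (0.19025 + 0.018252) = 0.036194 g → mol O = 0.036194 ÷ 15.999 = 0.0022623 mol
Divide by the smallest (0.0022623 mol): C 7.002, H 8.004, O 1.000

C7H8O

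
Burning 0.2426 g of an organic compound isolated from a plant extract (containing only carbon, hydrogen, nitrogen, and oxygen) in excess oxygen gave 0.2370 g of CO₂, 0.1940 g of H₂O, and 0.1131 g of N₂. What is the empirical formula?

mol C = 0.2370 g CO₂ ÷ 44.009 g/mol = 0.0053853 mol
mol H = 2 × 0.1940 g H₂O ÷ 18.015 g/mol = 0.021538 mol
mol N = 2 × 0.1131 g N₂ ÷ 28.014 g/mol = 0.0080745 mol
mass O = 0.2426 − (0.064682 + 0.021710 + 0.11310) = 0.043108 g → mol O = 0.043108 ÷ 15.999 = 0.0026944 mol
Divide by the smallest (0.0026944 mol): C 1.999, H 7.993, N 2.997, O 1.000

C2H8N3O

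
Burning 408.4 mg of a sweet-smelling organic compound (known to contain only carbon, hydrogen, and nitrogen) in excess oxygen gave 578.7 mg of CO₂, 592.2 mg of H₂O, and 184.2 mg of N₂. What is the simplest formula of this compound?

CH5N

mol C = 0.5787 g CO₂ ÷ 44.009 g/mol = 0.013150 mol
mol H = 2 × 0.5922 g H₂O ÷ 18.015 g/mol = 0.065745 mol
mol N = 2 × 0.1842 g N₂ ÷ 28.014 g/mol = 0.013151 mol
Divide by the smallest (0.013150 mol): C 1.000, H 5.000, N 1.000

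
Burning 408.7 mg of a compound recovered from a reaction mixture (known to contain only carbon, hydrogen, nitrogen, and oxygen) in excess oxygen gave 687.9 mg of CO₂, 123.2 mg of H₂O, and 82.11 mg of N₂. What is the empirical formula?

mol C = 0.6879 g CO₂ ÷ 44.009 g/mol = 0.015631 mol
mol H = 2 × 0.1232 g H₂O ÷ 18.015 g/mol = 0.013677 mol
mol N = 2 × 0.08211 g N₂ ÷ 28.014 g/mol = 0.0058621 mol
mass O = 0.4087 − (0.18774 + 0.013787 + 0.082110) = 0.12506 g → mol O = 0.12506 ÷ 15.999 = 0.0078168 mol
Divide by the smallest (0.0058621 mol): C 2.666, H 2.333, N 1.000, O 1.333
Multiplying each by 3 gives whole numbers: C 8.00, H 7.00, N 3.00, O 4.00

C8H7N3O4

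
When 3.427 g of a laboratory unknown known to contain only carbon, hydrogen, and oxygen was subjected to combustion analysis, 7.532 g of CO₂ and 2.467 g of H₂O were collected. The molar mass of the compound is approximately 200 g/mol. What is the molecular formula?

mol C = 7.532 g CO₂ ÷ 44.009 g/mol = 0.17115 mol
mol H = 2 × 2.467 g H₂O ÷ 18.015 g/mol = 0.27388 mol
mass O = 3.427 − (2.0556 + 0.27607) = 1.0953 g → mol O = 1.0953 ÷ 15.999 = 0.068459 mol
Divide by the smallest (0.068459 mol): C 2.500, H 4.001, O 1.000
Multiplying each by 2 gives whole numbers: C 5.00, H 8.00, O 2.00
Empirical formula: C5H8O2
Empirical-formula mass = 100.12 g/mol; 200 ÷ 100.12 ≈ 2, so the molecular formula is C10H16O4.

C10H16O4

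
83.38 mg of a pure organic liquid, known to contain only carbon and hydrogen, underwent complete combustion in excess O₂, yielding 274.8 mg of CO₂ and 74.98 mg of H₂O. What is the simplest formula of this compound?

mol C = 0.2748 g CO₂ ÷ 44.009 g/mol = 0.0062442 mol
mol H = 2 × 0.07498 g H₂O ÷ 18.015 g/mol = 0.0083242 mol
Divide by the smallest (0.0062442 mol): C 1.000, H 1.333
Multiplying each by 3 gives whole numbers: C 3.00, H 4.00

C3H4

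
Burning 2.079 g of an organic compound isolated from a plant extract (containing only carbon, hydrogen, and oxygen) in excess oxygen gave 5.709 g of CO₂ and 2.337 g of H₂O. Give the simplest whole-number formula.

mol C = 5.709 g CO₂ ÷ 44.009 g/mol = 0.12972 mol
mol H = 2 × 2.337 g H₂O ÷ 18.015 g/mol = 0.25945 mol
mass O = 2.079 − (1.5581 + 0.26153) = 0.25937 g → mol O = 0.25937 ÷ 15.999 = 0.016211 mol
Divide by the smallest (0.016211 mol): C 8.002, H 16.004, O 1.000

C8H16O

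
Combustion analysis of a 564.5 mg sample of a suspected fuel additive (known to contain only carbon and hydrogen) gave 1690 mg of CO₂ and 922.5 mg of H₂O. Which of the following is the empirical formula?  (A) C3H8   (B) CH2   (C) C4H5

mol C = 1.690 g CO₂ ÷ 44.009 g/mol = 0.038401 mol
mol H = 2 × 0.9225 g H₂O ÷ 18.015 g/mol = 0.10241 mol
Divide by the smallest (0.038401 mol): C 1.000, H 2.667
Multiplying each by 3 gives whole numbers: C 3.00, H 8.00

(A) C3H8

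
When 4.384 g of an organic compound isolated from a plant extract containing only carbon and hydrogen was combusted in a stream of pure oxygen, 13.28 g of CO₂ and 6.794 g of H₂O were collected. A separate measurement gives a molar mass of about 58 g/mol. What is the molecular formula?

C4H10

mol C = 13.28 g CO₂ ÷ 44.009 g/mol = 0.30176 mol
mol H = 2 × 6.794 g H₂O ÷ 18.015 g/mol = 0.75426 mol
Divide by the smallest (0.30176 mol): C 1.000, H 2.500
Multiplying each by 2 gives whole numbers: C 2.00, H 5.00
Empirical formula: C2H5
Empirical-formula mass = 29.06 g/mol; 58 ÷ 29.06 ≈ 2, so the molecular formula is C4H10.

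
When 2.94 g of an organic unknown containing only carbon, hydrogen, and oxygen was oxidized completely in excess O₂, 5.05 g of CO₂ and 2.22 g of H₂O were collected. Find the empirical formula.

mol C = 5.05 g CO₂ ÷ 44.009 g/mol = 0.1147 mol
mol H = 2 × 2.22 g H₂O ÷ 18.015 g/mol = 0.2465 mol
mass O = 2.94 − (1.378 + 0.2484) = 1.313 g → mol O = 1.313 ÷ 15.999 = 0.08209 mol
Divide by the smallest (0.08209 mol): C 1.398, H 3.002, O 1.000
Multiplying each by 5 gives whole numbers: C 6.99, H 15.01, O 5.00

C7H15O5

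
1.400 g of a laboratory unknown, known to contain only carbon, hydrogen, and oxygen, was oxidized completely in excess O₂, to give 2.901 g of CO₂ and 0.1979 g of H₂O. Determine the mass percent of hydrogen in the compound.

1.58%

mol C = 2.901 g CO₂ ÷ 44.009 g/mol = 0.065918 mol
mol H = 2 × 0.1979 g H₂O ÷ 18.015 g/mol = 0.021971 mol
mass O = 1.400 − (0.79175 + 0.022146) = 0.58611 g → mol O = 0.58611 ÷ 15.999 = 0.036634 mol
mass % H = 0.022146 g ÷ 1.400 g × 100%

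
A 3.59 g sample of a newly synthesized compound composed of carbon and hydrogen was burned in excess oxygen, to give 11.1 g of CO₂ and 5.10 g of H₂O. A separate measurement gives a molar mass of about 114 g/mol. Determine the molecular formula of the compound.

C8H18

mol C = 11.1 g CO₂ ÷ 44.009 g/mol = 0.2522 mol
mol H = 2 × 5.10 g H₂O ÷ 18.015 g/mol = 0.5662 mol
Divide by the smallest (0.2522 mol): C 1.000, H 2.245
Multiplying each by 4 gives whole numbers: C 4.00, H 8.98
Empirical formula: C4H9
Empirical-formula mass = 57.12 g/mol; 114 ÷ 57.12 ≈ 2, so the molecular formula is C8H18.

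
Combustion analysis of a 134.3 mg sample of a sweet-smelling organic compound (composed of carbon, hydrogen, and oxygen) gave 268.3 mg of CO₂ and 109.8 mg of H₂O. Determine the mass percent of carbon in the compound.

54.52%

mol C = 0.2683 g CO₂ ÷ 44.009 g/mol = 0.0060965 mol
mol H = 2 × 0.1098 g H₂O ÷ 18.015 g/mol = 0.012190 mol
mass O = 0.1343 − (0.073225 + 0.012287) = 0.048788 g → mol O = 0.048788 ÷ 15.999 = 0.0030494 mol
mass % C = 0.073225 g ÷ 0.1343 g × 100%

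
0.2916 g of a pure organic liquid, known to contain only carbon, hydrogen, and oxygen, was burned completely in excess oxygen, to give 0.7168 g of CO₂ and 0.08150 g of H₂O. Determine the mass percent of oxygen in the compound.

29.78%

mol C = 0.7168 g CO₂ ÷ 44.009 g/mol = 0.016288 mol
mol H = 2 × 0.08150 g H₂O ÷ 18.015 g/mol = 0.0090480 mol
mass O = 0.2916 − (0.19563 + 0.0091204) = 0.086850 g → mol O = 0.086850 ÷ 15.999 = 0.0054284 mol
mass % O = 0.086850 g ÷ 0.2916 g × 100%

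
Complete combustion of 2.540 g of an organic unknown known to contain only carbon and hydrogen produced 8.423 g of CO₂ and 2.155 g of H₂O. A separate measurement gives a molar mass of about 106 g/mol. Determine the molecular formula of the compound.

mol C = 8.423 g CO₂ ÷ 44.009 g/mol = 0.19139 mol
mol H = 2 × 2.155 g H₂O ÷ 18.015 g/mol = 0.23925 mol
Divide by the smallest (0.19139 mol): C 1.000, H 1.250
Multiplying each by 4 gives whole numbers: C 4.00, H 5.00
Empirical formula: C4H5
Empirical-formula mass = 53.08 g/mol; 106 ÷ 53.08 ≈ 2, so the molecular formula is C8H10.

C8H10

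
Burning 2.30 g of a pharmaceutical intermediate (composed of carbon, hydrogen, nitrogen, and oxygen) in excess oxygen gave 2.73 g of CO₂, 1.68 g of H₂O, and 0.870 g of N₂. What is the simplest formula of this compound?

C2H6N2O

mol C = 2.73 g CO₂ ÷ 44.009 g/mol = 0.06203 mol
mol H = 2 × 1.68 g H₂O ÷ 18.015 g/mol = 0.1865 mol
mol N = 2 × 0.870 g N₂ ÷ 28.014 g/mol = 0.06211 mol
mass O = 2.30 − (0.7451 + 0.1880 + 0.8700) = 0.4969 g → mol O = 0.4969 ÷ 15.999 = 0.03106 mol
Divide by the smallest (0.03106 mol): C 1.997, H 6.005, N 2.000, O 1.000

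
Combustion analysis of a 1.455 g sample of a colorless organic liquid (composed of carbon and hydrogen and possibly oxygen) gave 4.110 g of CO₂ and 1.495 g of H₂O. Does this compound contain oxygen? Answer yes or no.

mol C = 4.110 g CO₂ ÷ 44.009 g/mol = 0.093390 mol
mol H = 2 × 1.495 g H₂O ÷ 18.015 g/mol = 0.16597 mol
C and H account for only 1.2890 g of the 1.455 g sample; the remaining 0.16599 g must be oxygen.

yes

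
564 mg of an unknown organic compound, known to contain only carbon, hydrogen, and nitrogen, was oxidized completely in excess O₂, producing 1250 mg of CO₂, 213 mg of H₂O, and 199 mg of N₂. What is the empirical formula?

mol C = 1.25 g CO₂ ÷ 44.009 g/mol = 0.02840 mol
mol H = 2 × 0.213 g H₂O ÷ 18.015 g/mol = 0.02365 mol
mol N = 2 × 0.199 g N₂ ÷ 28.014 g/mol = 0.01421 mol
Divide by the smallest (0.01421 mol): C 1.999, H 1.664, N 1.000
Multiplying each by 3 gives whole numbers: C 6.00, H 4.99, N 3.00

C6H5N3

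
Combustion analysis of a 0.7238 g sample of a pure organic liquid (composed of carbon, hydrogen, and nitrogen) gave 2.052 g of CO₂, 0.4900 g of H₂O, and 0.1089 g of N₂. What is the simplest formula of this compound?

mol C = 2.052 g CO₂ ÷ 44.009 g/mol = 0.046627 mol
mol H = 2 × 0.4900 g H₂O ÷ 18.015 g/mol = 0.054399 mol
mol N = 2 × 0.1089 g N₂ ÷ 28.014 g/mol = 0.0077747 mol
Divide by the smallest (0.0077747 mol): C 5.997, H 6.997, N 1.000

C6H7N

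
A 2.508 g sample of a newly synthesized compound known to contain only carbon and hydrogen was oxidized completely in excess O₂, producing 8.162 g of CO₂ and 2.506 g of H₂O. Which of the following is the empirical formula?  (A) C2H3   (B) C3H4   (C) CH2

mol C = 8.162 g CO₂ ÷ 44.009 g/mol = 0.18546 mol
mol H = 2 × 2.506 g H₂O ÷ 18.015 g/mol = 0.27821 mol
Divide by the smallest (0.18546 mol): C 1.000, H 1.500
Multiplying each by 2 gives whole numbers: C 2.00, H 3.00

(A) C2H3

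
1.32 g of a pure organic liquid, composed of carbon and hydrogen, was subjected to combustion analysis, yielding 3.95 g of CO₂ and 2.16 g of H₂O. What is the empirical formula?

mol C = 3.95 g CO₂ ÷ 44.009 g/mol = 0.08975 mol
mol H = 2 × 2.16 g H₂O ÷ 18.015 g/mol = 0.2398 mol
Divide by the smallest (0.08975 mol): C 1.000, H 2.672
Multiplying each by 3 gives whole numbers: C 3.00, H 8.02

C3H8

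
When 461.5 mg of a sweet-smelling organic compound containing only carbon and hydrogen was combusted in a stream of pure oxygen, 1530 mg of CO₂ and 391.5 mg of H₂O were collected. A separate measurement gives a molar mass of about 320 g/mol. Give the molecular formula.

C24H30

mol C = 1.530 g CO₂ ÷ 44.009 g/mol = 0.034766 mol
mol H = 2 × 0.3915 g H₂O ÷ 18.015 g/mol = 0.043464 mol
Divide by the smallest (0.034766 mol): C 1.000, H 1.250
Multiplying each by 4 gives whole numbers: C 4.00, H 5.00
Empirical formula: C4H5
Empirical-formula mass = 53.08 g/mol; 320 ÷ 53.08 ≈ 6, so the molecular formula is C24H30.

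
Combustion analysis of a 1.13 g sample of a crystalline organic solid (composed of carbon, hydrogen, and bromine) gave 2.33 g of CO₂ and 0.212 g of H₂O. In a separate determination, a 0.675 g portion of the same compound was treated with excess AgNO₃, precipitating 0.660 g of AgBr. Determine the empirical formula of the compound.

mol C = 2.33 g CO₂ ÷ 44.009 g/mol = 0.05294 mol
mol H = 2 × 0.212 g H₂O ÷ 18.015 g/mol = 0.02354 mol
From the AgBr data: mol Br per gram of compound = (0.660 ÷ 187.772) ÷ 0.675 = 0.005207 mol/g, so in the 1.13 g combustion sample mol Br = 0.005884 mol
Divide by the smallest (0.005884 mol): C 8.998, H 4.000, Br 1.000

C9H4Br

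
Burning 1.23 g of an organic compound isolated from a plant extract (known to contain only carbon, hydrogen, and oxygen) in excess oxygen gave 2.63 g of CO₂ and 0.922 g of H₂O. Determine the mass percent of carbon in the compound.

58.4%

mol C = 2.63 g CO₂ ÷ 44.009 g/mol = 0.05976 mol
mol H = 2 × 0.922 g H₂O ÷ 18.015 g/mol = 0.1024 mol
mass O = 1.23 − (0.7178 + 0.1032) = 0.4090 g → mol O = 0.4090 ÷ 15.999 = 0.02557 mol
mass % C = 0.7178 g ÷ 1.23 g × 100%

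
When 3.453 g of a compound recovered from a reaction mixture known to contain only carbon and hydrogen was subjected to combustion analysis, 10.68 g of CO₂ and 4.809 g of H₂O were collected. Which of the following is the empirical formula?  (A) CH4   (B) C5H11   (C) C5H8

mol C = 10.68 g CO₂ ÷ 44.009 g/mol = 0.24268 mol
mol H = 2 × 4.809 g H₂O ÷ 18.015 g/mol = 0.53389 mol
Divide by the smallest (0.24268 mol): C 1.000, H 2.200
Multiplying each by 5 gives whole numbers: C 5.00, H 11.00

(B) C5H11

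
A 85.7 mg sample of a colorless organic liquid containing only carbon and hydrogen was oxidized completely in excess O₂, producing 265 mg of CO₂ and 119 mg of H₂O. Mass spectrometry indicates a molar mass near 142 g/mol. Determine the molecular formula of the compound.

C10H22

mol C = 0.265 g CO₂ ÷ 44.009 g/mol = 0.006021 mol
mol H = 2 × 0.119 g H₂O ÷ 18.015 g/mol = 0.01321 mol
Divide by the smallest (0.006021 mol): C 1.000, H 2.194
Multiplying each by 5 gives whole numbers: C 5.00, H 10.97
Empirical formula: C5H11
Empirical-formula mass = 71.14 g/mol; 142 ÷ 71.14 ≈ 2, so the molecular formula is C10H22.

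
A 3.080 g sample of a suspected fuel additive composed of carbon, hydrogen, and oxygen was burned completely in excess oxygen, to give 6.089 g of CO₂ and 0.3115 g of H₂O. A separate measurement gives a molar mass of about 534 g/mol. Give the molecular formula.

mol C = 6.089 g CO₂ ÷ 44.009 g/mol = 0.13836 mol
mol H = 2 × 0.3115 g H₂O ÷ 18.015 g/mol = 0.034582 mol
mass O = 3.080 − (1.6618 + 0.034859) = 1.3833 g → mol O = 1.3833 ÷ 15.999 = 0.086463 mol
Divide by the smallest (0.034582 mol): C 4.001, H 1.000, O 2.500
Multiplying each by 2 gives whole numbers: C 8.00, H 2.00, O 5.00
Empirical formula: C8H2O5
Empirical-formula mass = 178.10 g/mol; 534 ÷ 178.10 ≈ 3, so the molecular formula is C24H6O15.

C24H6O15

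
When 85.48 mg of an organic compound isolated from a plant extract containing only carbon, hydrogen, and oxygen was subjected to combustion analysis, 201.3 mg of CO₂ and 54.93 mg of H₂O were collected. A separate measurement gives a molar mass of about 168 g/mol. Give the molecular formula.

C9H12O3

mol C = 0.2013 g CO₂ ÷ 44.009 g/mol = 0.0045741 mol
mol H = 2 × 0.05493 g H₂O ÷ 18.015 g/mol = 0.0060983 mol
mass O = 0.08548 − (0.054939 + 0.0061470) = 0.024394 g → mol O = 0.024394 ÷ 15.999 = 0.0015247 mol
Divide by the smallest (0.0015247 mol): C 3.000, H 4.000, O 1.000
Empirical formula: C3H4O
Empirical-formula mass = 56.06 g/mol; 168 ÷ 56.06 ≈ 3, so the molecular formula is C9H12O3.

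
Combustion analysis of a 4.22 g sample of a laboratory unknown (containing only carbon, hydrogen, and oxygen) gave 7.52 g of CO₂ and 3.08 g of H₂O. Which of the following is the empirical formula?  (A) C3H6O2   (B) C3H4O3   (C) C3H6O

(A) C3H6O2

mol C = 7.52 g CO₂ ÷ 44.009 g/mol = 0.1709 mol
mol H = 2 × 3.08 g H₂O ÷ 18.015 g/mol = 0.3419 mol
mass O = 4.22 − (2.052 + 0.3447) = 1.823 g → mol O = 1.823 ÷ 15.999 = 0.1139 mol
Divide by the smallest (0.1139 mol): C 1.500, H 3.001, O 1.000
Multiplying each by 2 gives whole numbers: C 3.00, H 6.00, O 2.00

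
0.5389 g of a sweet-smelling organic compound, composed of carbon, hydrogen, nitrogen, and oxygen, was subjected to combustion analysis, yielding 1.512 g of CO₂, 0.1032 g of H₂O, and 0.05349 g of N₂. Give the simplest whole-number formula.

mol C = 1.512 g CO₂ ÷ 44.009 g/mol = 0.034357 mol
mol H = 2 × 0.1032 g H₂O ÷ 18.015 g/mol = 0.011457 mol
mol N = 2 × 0.05349 g N₂ ÷ 28.014 g/mol = 0.0038188 mol
mass O = 0.5389 − (0.41266 + 0.011549 + 0.053490) = 0.061204 g → mol O = 0.061204 ÷ 15.999 = 0.0038255 mol
Divide by the smallest (0.0038188 mol): C 8.997, H 3.000, N 1.000, O 1.002

C9H3NO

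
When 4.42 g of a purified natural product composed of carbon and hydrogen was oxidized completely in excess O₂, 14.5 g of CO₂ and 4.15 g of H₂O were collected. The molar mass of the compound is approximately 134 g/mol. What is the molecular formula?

C10H14

mol C = 14.5 g CO₂ ÷ 44.009 g/mol = 0.3295 mol
mol H = 2 × 4.15 g H₂O ÷ 18.015 g/mol = 0.4607 mol
Divide by the smallest (0.3295 mol): C 1.000, H 1.398
Multiplying each by 5 gives whole numbers: C 5.00, H 6.99
Empirical formula: C5H7
Empirical-formula mass = 67.11 g/mol; 134 ÷ 67.11 ≈ 2, so the molecular formula is C10H14.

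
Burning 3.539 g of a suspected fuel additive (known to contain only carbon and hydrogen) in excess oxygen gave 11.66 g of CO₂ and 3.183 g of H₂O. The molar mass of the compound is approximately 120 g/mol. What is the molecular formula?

mol C = 11.66 g CO₂ ÷ 44.009 g/mol = 0.26495 mol
mol H = 2 × 3.183 g H₂O ÷ 18.015 g/mol = 0.35337 mol
Divide by the smallest (0.26495 mol): C 1.000, H 1.334
Multiplying each by 3 gives whole numbers: C 3.00, H 4.00
Empirical formula: C3H4
Empirical-formula mass = 40.06 g/mol; 120 ÷ 40.06 ≈ 3, so the molecular formula is C9H12.

C9H12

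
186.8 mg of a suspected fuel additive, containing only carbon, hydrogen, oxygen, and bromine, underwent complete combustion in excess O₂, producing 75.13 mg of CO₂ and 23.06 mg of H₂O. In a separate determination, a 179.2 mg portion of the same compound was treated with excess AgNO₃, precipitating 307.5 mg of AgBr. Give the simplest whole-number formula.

C2H3Br2O2

mol C = 0.07513 g CO₂ ÷ 44.009 g/mol = 0.0017072 mol
mol H = 2 × 0.02306 g H₂O ÷ 18.015 g/mol = 0.0025601 mol
From the AgBr data: mol Br per gram of compound = (0.3075 ÷ 187.772) ÷ 0.1792 = 0.0091385 mol/g, so in the 0.1868 g combustion sample mol Br = 0.0017071 mol
mass O = 0.1868 − (0.020505 + 0.0025806 + 0.13640) = 0.027313 g → mol O = 0.027313 ÷ 15.999 = 0.0017071 mol
Divide by the smallest (0.0017071 mol): C 1.000, H 1.500, Br 1.000, O 1.000
Multiplying each by 2 gives whole numbers: C 2.00, H 3.00, Br 2.00, O 2.00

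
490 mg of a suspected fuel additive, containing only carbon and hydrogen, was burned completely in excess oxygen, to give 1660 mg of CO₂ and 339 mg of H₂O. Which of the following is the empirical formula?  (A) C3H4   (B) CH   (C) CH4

(B) CH

mol C = 1.66 g CO₂ ÷ 44.009 g/mol = 0.03772 mol
mol H = 2 × 0.339 g H₂O ÷ 18.015 g/mol = 0.03764 mol
Divide by the smallest (0.03764 mol): C 1.002, H 1.000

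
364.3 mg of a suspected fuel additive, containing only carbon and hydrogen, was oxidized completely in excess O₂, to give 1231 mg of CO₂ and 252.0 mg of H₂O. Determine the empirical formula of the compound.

mol C = 1.231 g CO₂ ÷ 44.009 g/mol = 0.027972 mol
mol H = 2 × 0.2520 g H₂O ÷ 18.015 g/mol = 0.027977 mol
Divide by the smallest (0.027972 mol): C 1.000, H 1.000

CH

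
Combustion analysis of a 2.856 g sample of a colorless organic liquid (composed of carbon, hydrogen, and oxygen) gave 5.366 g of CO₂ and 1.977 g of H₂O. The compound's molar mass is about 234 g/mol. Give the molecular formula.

mol C = 5.366 g CO₂ ÷ 44.009 g/mol = 0.12193 mol
mol H = 2 × 1.977 g H₂O ÷ 18.015 g/mol = 0.21948 mol
mass O = 2.856 − (1.4645 + 0.22124) = 1.1703 g → mol O = 1.1703 ÷ 15.999 = 0.073146 mol
Divide by the smallest (0.073146 mol): C 1.667, H 3.001, O 1.000
Multiplying each by 3 gives whole numbers: C 5.00, H 9.00, O 3.00
Empirical formula: C5H9O3
Empirical-formula mass = 117.12 g/mol; 234 ÷ 117.12 ≈ 2, so the molecular formula is C10H18O6.

C10H18O6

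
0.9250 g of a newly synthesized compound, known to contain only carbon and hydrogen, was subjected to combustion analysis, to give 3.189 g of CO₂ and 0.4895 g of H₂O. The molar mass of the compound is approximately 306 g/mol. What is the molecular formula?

C24H18

mol C = 3.189 g CO₂ ÷ 44.009 g/mol = 0.072462 mol
mol H = 2 × 0.4895 g H₂O ÷ 18.015 g/mol = 0.054344 mol
Divide by the smallest (0.054344 mol): C 1.333, H 1.000
Multiplying each by 3 gives whole numbers: C 4.00, H 3.00
Empirical formula: C4H3
Empirical-formula mass = 51.07 g/mol; 306 ÷ 51.07 ≈ 6, so the molecular formula is C24H18.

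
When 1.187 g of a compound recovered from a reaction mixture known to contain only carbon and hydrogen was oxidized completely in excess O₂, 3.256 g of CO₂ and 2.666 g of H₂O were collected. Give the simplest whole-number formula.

CH4

mol C = 3.256 g CO₂ ÷ 44.009 g/mol = 0.073985 mol
mol H = 2 × 2.666 g H₂O ÷ 18.015 g/mol = 0.29598 mol
Divide by the smallest (0.073985 mol): C 1.000, H 4.000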